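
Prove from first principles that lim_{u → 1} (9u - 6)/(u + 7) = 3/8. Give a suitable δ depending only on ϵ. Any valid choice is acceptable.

δ = min(4, (32/69)ϵ)

Suppose ϵ > 0. We want δ > 0 with 0 < |u − 1| < δ ⇒ |(9u - 6)/(u + 7) − (3/8)| < ϵ.
Combining over a common denominator, (9u - 6)/(u + 7) − (3/8) = [(9u - 6)·8 − 3·(u + 7)] / [8·(u + 7)] = 69(u − 1) / (8(u + 7)).
So |(9u - 6)/(u + 7) − (3/8)| = 69|u − 1| / (8·|u + 7|).
Require δ ≤ 4, so |u + 7| ≥ |8| − |u − 1| > 8 − 4 = 4.
Hence |(9u - 6)/(u + 7) − (3/8)| < 69|u − 1|/(8·4) = (69/32)|u − 1|, which is < ϵ once |u − 1| < (32/69)ϵ.
Take δ = min(4, (32/69)ϵ). Then 0 < |u − 1| < δ forces both bounds, so |(9u - 6)/(u + 7) − (3/8)| < ϵ.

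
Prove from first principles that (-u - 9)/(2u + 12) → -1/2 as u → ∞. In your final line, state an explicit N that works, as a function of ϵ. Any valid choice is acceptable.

Let ϵ > 0 be given. We seek N > 0 such that u > N implies |(-u - 9)/(2u + 12) + 1/2| < ϵ.
(-u - 9)/(2u + 12) + 1/2 = (2(-u - 9) − (-1)(2u + 12)) / (2(2u + 12)) = -6/(2(2u + 12)).
For u > 0 we have 2u + 12 > 2u, so |(-u - 9)/(2u + 12) + 1/2| = 6/(2(2u + 12)) < 6/(2·2u) = (3/2)/u.
Thus |(-u - 9)/(2u + 12) + 1/2| < ϵ whenever u > (3/2)/ϵ.
Take N = (3/2)/ϵ. If u > N then |(-u - 9)/(2u + 12) + 1/2| < (3/2)/u < ϵ.

N = (3/2)/ϵ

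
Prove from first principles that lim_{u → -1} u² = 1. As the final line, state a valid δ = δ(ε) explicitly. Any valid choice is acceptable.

δ = min(1, ε/3)

Fix ε > 0. We seek δ > 0 with 0 < |u + 1| < δ ⇒ |u² − 1| < ε.
Factor: u² − 1 = (u + 1)(u - 1), so |u² − 1| = |u + 1|·|u - 1|.
Impose δ ≤ 1 so that |u| < 2; then |u - 1| ≤ 3.
Hence |u² − 1| ≤ 3|u + 1|, which is < ε once |u + 1| < ε/3.
Take δ = min(1, ε/3). If 0 < |u + 1| < δ then both bounds hold and |u² − 1| ≤ 3|u + 1| < 3·(ε/3) = ε.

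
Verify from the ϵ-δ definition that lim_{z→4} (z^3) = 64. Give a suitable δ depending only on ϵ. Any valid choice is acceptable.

δ = min(1, ϵ/61)

Let ϵ > 0 be given. We seek δ > 0 with 0 < |z − 4| < δ ⇒ |z^3 − 64| < ϵ.
Factor: z^3 − 64 = (z − 4)(z^2 + 4z + 16), so |z^3 − 64| = |z − 4|·|z^2 + 4z + 16|.
Restrict δ ≤ 1. Then |z − 4| < 1 gives |z| < 5, so by the triangle inequality |z^2 + 4z + 16| ≤ 5^2 + 4·5 + 16 = 61.
Hence |z^3 − 64| ≤ 61|z − 4|, which is < ϵ once |z − 4| < ϵ/61.
Take δ = min(1, ϵ/61). If 0 < |z − 4| < δ then both bounds hold and |z^3 − 64| ≤ 61|z − 4| < 61·(ϵ/61) = ϵ.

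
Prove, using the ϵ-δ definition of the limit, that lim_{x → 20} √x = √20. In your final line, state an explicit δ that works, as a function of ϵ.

Let ϵ > 0. We want δ > 0 such that 0 < |x − 20| < δ implies |√x − √20| < ϵ.
Multiplying by the conjugate, |√x − √20| = |x − 20|/(√x + √20).
Restrict δ ≤ 20 so that |x − 20| < 20 forces x > 0, and then √x + √20 > √20.
Hence |√x − √20| < |x − 20|/√20, which is < ϵ once |x − 20| < √20·ϵ.
Take δ = min(20, √20·ϵ). If 0 < |x − 20| < δ then x > 0 and |√x − √20| < |x − 20|/√20 < ϵ.

δ = min(20, √20·ϵ)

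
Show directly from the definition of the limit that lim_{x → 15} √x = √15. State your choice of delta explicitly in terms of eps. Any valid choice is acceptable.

Suppose eps > 0. We want delta > 0 such that 0 < |x − 15| < delta implies |√x − √15| < eps.
Rationalise: √x − √15 = (x − 15)/(√x + √15), so |√x − √15| = |x − 15|/(√x + √15).
Restrict delta ≤ 15 so that |x − 15| < 15 forces x > 0, and then √x + √15 > √15.
Hence |√x − √15| < |x − 15|/√15, which is < eps once |x − 15| < √15·eps.
Take delta = min(15, √15·eps). If 0 < |x − 15| < delta then x > 0 and |√x − √15| < |x − 15|/√15 < eps.

delta = min(15, √15·eps)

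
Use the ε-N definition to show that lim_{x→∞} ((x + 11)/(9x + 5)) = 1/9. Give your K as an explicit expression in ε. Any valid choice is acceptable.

Let ε > 0 be given. We seek K > 0 such that x > K implies |(x + 11)/(9x + 5) − (1/9)| < ε.
(x + 11)/(9x + 5) − (1/9) = (9(x + 11) − (9x + 5)) / (9(9x + 5)) = 94/(9(9x + 5)).
For x > 0 we have 9x + 5 > 9x, so |(x + 11)/(9x + 5) − (1/9)| = 94/(9(9x + 5)) < 94/(9·9x) = (94/81)/x.
Thus |(x + 11)/(9x + 5) − (1/9)| < ε whenever x > (94/81)/ε.
Take K = (94/81)/ε. If x > K then |(x + 11)/(9x + 5) − (1/9)| < (94/81)/x < ε.

K = (94/81)/ε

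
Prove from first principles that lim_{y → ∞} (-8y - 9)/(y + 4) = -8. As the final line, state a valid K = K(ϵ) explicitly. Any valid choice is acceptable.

Fix ϵ > 0. We seek K > 0 such that y > K implies |(-8y - 9)/(y + 4) + 8| < ϵ.
(-8y - 9)/(y + 4) + 8 = ((-8y - 9) − (-8)(y + 4)) / ((y + 4)) = 23/((y + 4)).
For y > 0 we have y + 4 > y, so |(-8y - 9)/(y + 4) + 8| = 23/((y + 4)) < 23/(y) = 23/y.
Thus |(-8y - 9)/(y + 4) + 8| < ϵ whenever y > 23/ϵ.
Take K = 23/ϵ. If y > K then |(-8y - 9)/(y + 4) + 8| < 23/y < ϵ.

K = 23/ϵ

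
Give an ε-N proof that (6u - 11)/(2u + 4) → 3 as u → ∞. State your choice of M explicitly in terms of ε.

M = (23/2)/ε

Suppose ε > 0. We seek M > 0 such that u > M implies |(6u - 11)/(2u + 4) − 3| < ε.
(6u - 11)/(2u + 4) − 3 = (2(6u - 11) − 6(2u + 4)) / (2(2u + 4)) = -46/(2(2u + 4)).
For u > 0 we have 2u + 4 > 2u, so |(6u - 11)/(2u + 4) − 3| = 46/(2(2u + 4)) < 46/(2·2u) = (23/2)/u.
Thus |(6u - 11)/(2u + 4) − 3| < ε whenever u > (23/2)/ε.
Take M = (23/2)/ε. If u > M then |(6u - 11)/(2u + 4) − 3| < (23/2)/u < ε.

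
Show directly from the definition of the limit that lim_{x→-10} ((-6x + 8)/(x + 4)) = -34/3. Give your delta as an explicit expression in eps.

delta = min(3, (9/16)eps)

Suppose eps > 0. We want delta > 0 with 0 < |x + 10| < delta ⇒ |(-6x + 8)/(x + 4) + 34/3| < eps.
Combining over a common denominator, (-6x + 8)/(x + 4) + 34/3 = [(-6x + 8)·(-6) − 68·(x + 4)] / [(-6)·(x + 4)] = -32(x + 10) / ((-6)(x + 4)).
So |(-6x + 8)/(x + 4) + 34/3| = 32|x + 10| / (6·|x + 4|).
Require delta ≤ 3, so |x + 4| ≥ |-6| − |x + 10| > 6 − 3 = 3.
Hence |(-6x + 8)/(x + 4) + 34/3| < 32|x + 10|/(6·3) = (16/9)|x + 10|, which is < eps once |x + 10| < (9/16)eps.
Take delta = min(3, (9/16)eps). Then 0 < |x + 10| < delta forces both bounds, so |(-6x + 8)/(x + 4) + 34/3| < eps.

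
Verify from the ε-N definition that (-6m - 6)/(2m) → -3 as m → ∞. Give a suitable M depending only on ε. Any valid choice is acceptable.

Let ε > 0. For m ≥ 1, |(-6m - 6)/(2m) + 3| = |-12|/(2(2m)) = 12/(2(2m)).
Since 2m ≥ 2m for m ≥ 1, this is ≤ 12/(2·2m) = 3/m.
So |(-6m - 6)/(2m) + 3| < ε whenever m > 3/ε.
Take M = 3/ε. If m > M then |(-6m - 6)/(2m) + 3| ≤ 3/m < ε.

M = 3/ε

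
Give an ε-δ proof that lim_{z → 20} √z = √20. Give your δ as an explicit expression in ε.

Suppose ε > 0. We want δ > 0 such that 0 < |z − 20| < δ implies |√z − √20| < ε.
Multiplying by the conjugate, |√z − √20| = |z − 20|/(√z + √20).
Restrict δ ≤ 20 so that |z − 20| < 20 forces z > 0, and then √z + √20 > √20.
Hence |√z − √20| < |z − 20|/√20, which is < ε once |z − 20| < √20·ε.
Take δ = min(20, √20·ε). If 0 < |z − 20| < δ then z > 0 and |√z − √20| < |z − 20|/√20 < ε.

δ = min(20, √20·ε)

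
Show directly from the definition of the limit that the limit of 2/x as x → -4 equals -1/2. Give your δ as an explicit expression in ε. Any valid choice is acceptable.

δ = min(2, 4ε)

Fix ε > 0. We seek δ > 0 such that 0 < |x + 4| < δ implies |2/x + 1/2| < ε.
|2/x + 1/2| = 2·|-4 − x|/(4·|x|) = 2|x + 4|/(4|x|).
Require δ ≤ 2 so that |x| > 4 − 2 = 2, hence 4|x| > 8.
Then |2/x + 1/2| < 2|x + 4|/8, which is < ε when |x + 4| < 4ε.
Take δ = min(2, 4ε). Then 0 < |x + 4| < δ gives both |x + 4| < 2 and |x + 4| < 4ε, so |2/x + 1/2| < ε.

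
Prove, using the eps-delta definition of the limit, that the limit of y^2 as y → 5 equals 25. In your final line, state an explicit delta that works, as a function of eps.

Let eps > 0 be given. We seek delta > 0 with 0 < |y − 5| < delta ⇒ |y^2 − 25| < eps.
Factor: y^2 − 25 = (y − 5)(y + 5), so |y^2 − 25| = |y − 5|·|y + 5|.
Restrict delta ≤ 1. Then |y − 5| < 1 gives |y| < 6, so by the triangle inequality |y + 5| ≤ 6 + 5 = 11.
Hence |y^2 − 25| ≤ 11|y − 5|, which is < eps once |y − 5| < eps/11.
Take delta = min(1, eps/11). If 0 < |y − 5| < delta then both bounds hold and |y^2 − 25| ≤ 11|y − 5| < 11·(eps/11) = eps.

delta = min(1, eps/11)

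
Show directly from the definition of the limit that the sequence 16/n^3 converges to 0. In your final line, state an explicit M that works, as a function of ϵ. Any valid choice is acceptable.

M = (16/ϵ)^{1/3}

Fix ϵ > 0. For n ≥ 1, |16/n^3 − 0| = 16/n^3.
16/n^3 < ϵ ⇔ n^3 > 16/ϵ ⇔ n > (16/ϵ)^{1/3}.
Take M = (16/ϵ)^{1/3}. Then n > M implies 16/n^3 < ϵ.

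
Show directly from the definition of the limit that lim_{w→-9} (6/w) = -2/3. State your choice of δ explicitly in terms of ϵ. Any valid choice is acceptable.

δ = min(9/2, (27/4)ϵ)

Suppose ϵ > 0. We seek δ > 0 such that 0 < |w + 9| < δ implies |6/w + 2/3| < ϵ.
|6/w + 2/3| = 6·|-9 − w|/(9·|w|) = 6|w + 9|/(9|w|).
Require δ ≤ 9/2 so that |w| > 9 − 9/2 = 9/2, hence 9|w| > 81/2.
Then |6/w + 2/3| < 6|w + 9|/(81/2), which is < ϵ when |w + 9| < (27/4)ϵ.
Take δ = min(9/2, (27/4)ϵ). Then 0 < |w + 9| < δ gives both |w + 9| < 9/2 and |w + 9| < (27/4)ϵ, so |6/w + 2/3| < ϵ.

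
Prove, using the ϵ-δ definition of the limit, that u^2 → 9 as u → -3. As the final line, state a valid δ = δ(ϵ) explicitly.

Fix ϵ > 0. We seek δ > 0 with 0 < |u + 3| < δ ⇒ |u^2 − 9| < ϵ.
Factor: u^2 − 9 = (u + 3)(u - 3), so |u^2 − 9| = |u + 3|·|u - 3|.
Restrict δ ≤ 1. Then |u + 3| < 1 gives |u| < 4, so by the triangle inequality |u - 3| ≤ 4 + 3 = 7.
Hence |u^2 − 9| ≤ 7|u + 3|, which is < ϵ once |u + 3| < ϵ/7.
Take δ = min(1, ϵ/7). If 0 < |u + 3| < δ then both bounds hold and |u^2 − 9| ≤ 7|u + 3| < 7·(ϵ/7) = ϵ.

δ = min(1, ϵ/7)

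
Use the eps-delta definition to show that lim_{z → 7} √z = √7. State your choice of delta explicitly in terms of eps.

delta = min(7, √7·eps)

Let eps > 0. We want delta > 0 such that 0 < |z − 7| < delta implies |√z − √7| < eps.
Multiplying by the conjugate, |√z − √7| = |z − 7|/(√z + √7).
Restrict delta ≤ 7 so that |z − 7| < 7 forces z > 0, and then √z + √7 > √7.
Hence |√z − √7| < |z − 7|/√7, which is < eps once |z − 7| < √7·eps.
Take delta = min(7, √7·eps). If 0 < |z − 7| < delta then z > 0 and |√z − √7| < |z − 7|/√7 < eps.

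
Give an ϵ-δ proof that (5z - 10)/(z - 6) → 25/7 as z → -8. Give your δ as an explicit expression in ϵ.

Let ϵ > 0. We want δ > 0 with 0 < |z + 8| < δ ⇒ |(5z - 10)/(z - 6) − (25/7)| < ϵ.
Combining over a common denominator, (5z - 10)/(z - 6) − (25/7) = [(5z - 10)·(-14) − (-50)·(z - 6)] / [(-14)·(z - 6)] = -20(z + 8) / ((-14)(z - 6)).
So |(5z - 10)/(z - 6) − (25/7)| = 20|z + 8| / (14·|z − 6|).
Restrict δ ≤ 7. Then |z + 8| < 7 gives |z − 6| = |(z + 8) + (-14)| ≥ 14 − 7 = 7.
Hence |(5z - 10)/(z - 6) − (25/7)| < 20|z + 8|/(14·7) = (10/49)|z + 8|, which is < ϵ once |z + 8| < (49/10)ϵ.
Take δ = min(7, (49/10)ϵ). Then 0 < |z + 8| < δ forces both bounds, so |(5z - 10)/(z - 6) − (25/7)| < ϵ.

δ = min(7, (49/10)ϵ)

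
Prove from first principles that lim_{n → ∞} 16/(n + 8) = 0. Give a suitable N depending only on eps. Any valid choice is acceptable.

Suppose eps > 0. For n ≥ 1, |16/(n + 8) − 0| = 16/(n + 8) ≤ 16/n.
We need 16/n < eps, i.e. n > 16/eps.
Take N = 16/eps. If n > N then |16/(n + 8)| ≤ 16/n < eps.

N = 16/eps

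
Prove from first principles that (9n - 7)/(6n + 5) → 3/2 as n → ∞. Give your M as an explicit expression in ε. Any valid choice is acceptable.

Let ε > 0. For n ≥ 1, |(9n - 7)/(6n + 5) − (3/2)| = |-87|/(6(6n + 5)) = 87/(6(6n + 5)).
Since 6n + 5 ≥ 6n for n ≥ 1, this is ≤ 87/(6·6n) = (29/12)/n.
So |(9n - 7)/(6n + 5) − (3/2)| < ε whenever n > (29/12)/ε.
Take M = (29/12)/ε. If n > M then |(9n - 7)/(6n + 5) − (3/2)| ≤ (29/12)/n < ε.

M = (29/12)/ε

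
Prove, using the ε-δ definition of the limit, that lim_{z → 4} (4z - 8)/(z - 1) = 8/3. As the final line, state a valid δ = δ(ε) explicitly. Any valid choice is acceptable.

Suppose ε > 0. We want δ > 0 with 0 < |z − 4| < δ ⇒ |(4z - 8)/(z - 1) − (8/3)| < ε.
Combining over a common denominator, (4z - 8)/(z - 1) − (8/3) = [(4z - 8)·3 − 8·(z - 1)] / [3·(z - 1)] = 4(z − 4) / (3(z - 1)).
So |(4z - 8)/(z - 1) − (8/3)| = 4|z − 4| / (3·|z − 1|).
Require δ ≤ 3/2, so |z − 1| ≥ |3| − |z − 4| > 3 − 3/2 = 3/2.
Hence |(4z - 8)/(z - 1) − (8/3)| < 4|z − 4|/(3·(3/2)) = (8/9)|z − 4|, which is < ε once |z − 4| < (9/8)ε.
Take δ = min(3/2, (9/8)ε). Then 0 < |z − 4| < δ forces both bounds, so |(4z - 8)/(z - 1) − (8/3)| < ε.

δ = min(3/2, (9/8)ε)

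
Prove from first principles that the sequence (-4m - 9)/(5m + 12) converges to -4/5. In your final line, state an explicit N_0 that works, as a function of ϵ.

N_0 = (3/25)/ϵ

Fix ϵ > 0. For m ≥ 1, |(-4m - 9)/(5m + 12) + 4/5| = |3|/(5(5m + 12)) = 3/(5(5m + 12)).
Since 5m + 12 ≥ 5m for m ≥ 1, this is ≤ 3/(5·5m) = (3/25)/m.
So |(-4m - 9)/(5m + 12) + 4/5| < ϵ whenever m > (3/25)/ϵ.
Take N_0 = (3/25)/ϵ. If m > N_0 then |(-4m - 9)/(5m + 12) + 4/5| ≤ (3/25)/m < ϵ.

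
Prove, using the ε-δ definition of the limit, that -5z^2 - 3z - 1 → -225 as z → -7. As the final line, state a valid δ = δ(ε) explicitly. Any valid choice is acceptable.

δ = min(1, ε/72)

Suppose ε > 0. We want δ > 0 such that 0 < |z + 7| < δ implies |(-5z^2 - 3z - 1) + 225| < ε.
(-5z^2 - 3z - 1) + 225 = -5z^2 - 3z + 224 = (z + 7)(-5z + 32).
So |(-5z^2 - 3z - 1) + 225| = |z + 7|·|-5z + 32|.
Require δ ≤ 1. Then |z + 7| < 1 gives |z| < 8, and by the triangle inequality |-5z + 32| ≤ 5·8 + 32 = 72.
Hence |(-5z^2 - 3z - 1) + 225| ≤ 72|z + 7| < ε provided |z + 7| < ε/72.
Choosing δ = min(1, ε/72) ensures both conditions, hence |(-5z^2 - 3z - 1) + 225| < ε.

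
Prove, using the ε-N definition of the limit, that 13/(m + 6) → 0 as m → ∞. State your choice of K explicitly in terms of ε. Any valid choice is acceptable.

K = 13/ε

Fix ε > 0. For m ≥ 1, |13/(m + 6) − 0| = 13/(m + 6) ≤ 13/m.
We need 13/m < ε, i.e. m > 13/ε.
Take K = 13/ε. If m > K then |13/(m + 6)| ≤ 13/m < ε.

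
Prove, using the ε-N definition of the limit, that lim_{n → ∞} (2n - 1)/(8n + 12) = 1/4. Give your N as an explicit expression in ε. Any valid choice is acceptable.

N = (1/2)/ε

Let ε > 0. For n ≥ 1, |(2n - 1)/(8n + 12) − (1/4)| = |-32|/(8(8n + 12)) = 32/(8(8n + 12)).
Since 8n + 12 ≥ 8n for n ≥ 1, this is ≤ 32/(8·8n) = (1/2)/n.
So |(2n - 1)/(8n + 12) − (1/4)| < ε whenever n > (1/2)/ε.
Take N = (1/2)/ε. If n > N then |(2n - 1)/(8n + 12) − (1/4)| ≤ (1/2)/n < ε.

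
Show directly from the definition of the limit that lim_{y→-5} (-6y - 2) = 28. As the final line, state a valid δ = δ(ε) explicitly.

δ = ε/6

Let ε > 0 be given. We need δ > 0 so that 0 < |y + 5| < δ implies |(-6y - 2) − 28| < ε.
|(-6y - 2) − 28| = |-6y - 30| = 6|y + 5|.
So 6|y + 5| < ε exactly when |y + 5| < ε/6.
Take δ = ε/6. If 0 < |y + 5| < δ then |(-6y - 2) − 28| = 6|y + 5| < 6·(ε/6) = ε.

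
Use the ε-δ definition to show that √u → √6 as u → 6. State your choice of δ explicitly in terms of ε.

δ = min(6, √6·ε)

Fix ε > 0. We want δ > 0 such that 0 < |u − 6| < δ implies |√u − √6| < ε.
Rationalise: √u − √6 = (u − 6)/(√u + √6), so |√u − √6| = |u − 6|/(√u + √6).
Restrict δ ≤ 6 so that |u − 6| < 6 forces u > 0, and then √u + √6 > √6.
Hence |√u − √6| < |u − 6|/√6, which is < ε once |u − 6| < √6·ε.
Take δ = min(6, √6·ε). If 0 < |u − 6| < δ then u > 0 and |√u − √6| < |u − 6|/√6 < ε.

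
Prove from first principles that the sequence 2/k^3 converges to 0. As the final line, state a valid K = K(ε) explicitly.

K = (2/ε)^{1/3}

Let ε > 0. For k ≥ 1, |2/k^3 − 0| = 2/k^3.
2/k^3 < ε ⇔ k^3 > 2/ε ⇔ k > (2/ε)^{1/3}.
Take K = (2/ε)^{1/3}. Then k > K implies 2/k^3 < ε.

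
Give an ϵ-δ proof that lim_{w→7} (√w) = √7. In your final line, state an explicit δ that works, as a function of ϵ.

Let ϵ > 0. We want δ > 0 such that 0 < |w − 7| < δ implies |√w − √7| < ϵ.
Multiplying by the conjugate, |√w − √7| = |w − 7|/(√w + √7).
Restrict δ ≤ 7 so that |w − 7| < 7 forces w > 0, and then √w + √7 > √7.
Hence |√w − √7| < |w − 7|/√7, which is < ϵ once |w − 7| < √7·ϵ.
Take δ = min(7, √7·ϵ). If 0 < |w − 7| < δ then w > 0 and |√w − √7| < |w − 7|/√7 < ϵ.

δ = min(7, √7·ϵ)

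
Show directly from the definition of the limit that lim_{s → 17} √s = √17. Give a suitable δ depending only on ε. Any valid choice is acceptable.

Fix ε > 0. We want δ > 0 such that 0 < |s − 17| < δ implies |√s − √17| < ε.
Rationalise: √s − √17 = (s − 17)/(√s + √17), so |√s − √17| = |s − 17|/(√s + √17).
Restrict δ ≤ 17 so that |s − 17| < 17 forces s > 0, and then √s + √17 > √17.
Hence |√s − √17| < |s − 17|/√17, which is < ε once |s − 17| < √17·ε.
Take δ = min(17, √17·ε). If 0 < |s − 17| < δ then s > 0 and |√s − √17| < |s − 17|/√17 < ε.

δ = min(17, √17·ε)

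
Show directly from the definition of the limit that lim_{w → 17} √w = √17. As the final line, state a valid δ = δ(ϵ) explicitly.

δ = min(17, √17·ϵ)

Suppose ϵ > 0. We want δ > 0 such that 0 < |w − 17| < δ implies |√w − √17| < ϵ.
Multiplying by the conjugate, |√w − √17| = |w − 17|/(√w + √17).
Restrict δ ≤ 17 so that |w − 17| < 17 forces w > 0, and then √w + √17 > √17.
Hence |√w − √17| < |w − 17|/√17, which is < ϵ once |w − 17| < √17·ϵ.
Take δ = min(17, √17·ϵ). If 0 < |w − 17| < δ then w > 0 and |√w − √17| < |w − 17|/√17 < ϵ.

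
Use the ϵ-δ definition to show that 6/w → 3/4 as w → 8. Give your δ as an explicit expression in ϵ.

δ = min(4, (16/3)ϵ)

Suppose ϵ > 0. We seek δ > 0 such that 0 < |w − 8| < δ implies |6/w − (3/4)| < ϵ.
|6/w − (3/4)| = 6·|8 − w|/(8·|w|) = 6|w − 8|/(8|w|).
Require δ ≤ 4 so that |w| > 8 − 4 = 4, hence 8|w| > 32.
Then |6/w − (3/4)| < 6|w − 8|/32, which is < ϵ when |w − 8| < (16/3)ϵ.
Take δ = min(4, (16/3)ϵ). Then 0 < |w − 8| < δ gives both |w − 8| < 4 and |w − 8| < (16/3)ϵ, so |6/w − (3/4)| < ϵ.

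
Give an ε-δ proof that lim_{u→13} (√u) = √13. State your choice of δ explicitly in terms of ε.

δ = min(13, √13·ε)

Let ε > 0. We want δ > 0 such that 0 < |u − 13| < δ implies |√u − √13| < ε.
Multiplying by the conjugate, |√u − √13| = |u − 13|/(√u + √13).
Restrict δ ≤ 13 so that |u − 13| < 13 forces u > 0, and then √u + √13 > √13.
Hence |√u − √13| < |u − 13|/√13, which is < ε once |u − 13| < √13·ε.
Take δ = min(13, √13·ε). If 0 < |u − 13| < δ then u > 0 and |√u − √13| < |u − 13|/√13 < ε.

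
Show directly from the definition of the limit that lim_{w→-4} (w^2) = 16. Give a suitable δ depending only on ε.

Suppose ε > 0. We seek δ > 0 with 0 < |w + 4| < δ ⇒ |w^2 − 16| < ε.
Factor: w^2 − 16 = (w + 4)(w - 4), so |w^2 − 16| = |w + 4|·|w - 4|.
Restrict δ ≤ 2. Then |w + 4| < 2 gives |w| < 6, so by the triangle inequality |w - 4| ≤ 6 + 4 = 10.
Hence |w^2 − 16| ≤ 10|w + 4|, which is < ε once |w + 4| < ε/10.
Take δ = min(2, ε/10). If 0 < |w + 4| < δ then both bounds hold and |w^2 − 16| ≤ 10|w + 4| < 10·(ε/10) = ε.

δ = min(2, ε/10)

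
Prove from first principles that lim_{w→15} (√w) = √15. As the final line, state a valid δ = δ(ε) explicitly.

δ = min(15, √15·ε)

Fix ε > 0. We want δ > 0 such that 0 < |w − 15| < δ implies |√w − √15| < ε.
Rationalise: √w − √15 = (w − 15)/(√w + √15), so |√w − √15| = |w − 15|/(√w + √15).
Restrict δ ≤ 15 so that |w − 15| < 15 forces w > 0, and then √w + √15 > √15.
Hence |√w − √15| < |w − 15|/√15, which is < ε once |w − 15| < √15·ε.
Take δ = min(15, √15·ε). If 0 < |w − 15| < δ then w > 0 and |√w − √15| < |w − 15|/√15 < ε.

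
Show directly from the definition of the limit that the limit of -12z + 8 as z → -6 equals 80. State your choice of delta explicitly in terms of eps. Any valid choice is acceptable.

delta = eps/12

Let eps > 0. We need delta > 0 so that 0 < |z + 6| < delta implies |(-12z + 8) − 80| < eps.
Since (-12z + 8) − 80 = -12(z + 6), we have |(-12z + 8) − 80| = 12|z + 6|.
So 12|z + 6| < eps exactly when |z + 6| < eps/12.
Choosing delta = eps/12 gives |(-12z + 8) − 80| = 12|z + 6| < eps whenever |z + 6| < delta.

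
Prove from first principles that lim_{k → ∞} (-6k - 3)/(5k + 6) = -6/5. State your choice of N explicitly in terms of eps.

N = (21/25)/eps

Suppose eps > 0. For k ≥ 1, |(-6k - 3)/(5k + 6) + 6/5| = |21|/(5(5k + 6)) = 21/(5(5k + 6)).
Since 5k + 6 ≥ 5k for k ≥ 1, this is ≤ 21/(5·5k) = (21/25)/k.
So |(-6k - 3)/(5k + 6) + 6/5| < eps whenever k > (21/25)/eps.
Take N = (21/25)/eps. If k > N then |(-6k - 3)/(5k + 6) + 6/5| ≤ (21/25)/k < eps.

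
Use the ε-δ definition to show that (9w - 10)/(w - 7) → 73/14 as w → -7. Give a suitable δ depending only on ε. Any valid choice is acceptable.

δ = min(7, (98/53)ε)

Let ε > 0. We want δ > 0 with 0 < |w + 7| < δ ⇒ |(9w - 10)/(w - 7) − (73/14)| < ε.
Combining over a common denominator, (9w - 10)/(w - 7) − (73/14) = [(9w - 10)·(-14) − (-73)·(w - 7)] / [(-14)·(w - 7)] = -53(w + 7) / ((-14)(w - 7)).
So |(9w - 10)/(w - 7) − (73/14)| = 53|w + 7| / (14·|w − 7|).
Restrict δ ≤ 7. Then |w + 7| < 7 gives |w − 7| = |(w + 7) + (-14)| ≥ 14 − 7 = 7.
Hence |(9w - 10)/(w - 7) − (73/14)| < 53|w + 7|/(14·7) = (53/98)|w + 7|, which is < ε once |w + 7| < (98/53)ε.
Take δ = min(7, (98/53)ε). Then 0 < |w + 7| < δ forces both bounds, so |(9w - 10)/(w - 7) − (73/14)| < ε.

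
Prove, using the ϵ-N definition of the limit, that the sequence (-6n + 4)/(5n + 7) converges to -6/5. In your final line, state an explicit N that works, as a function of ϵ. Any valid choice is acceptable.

N = (62/25)/ϵ

Let ϵ > 0. For n ≥ 1, |(-6n + 4)/(5n + 7) + 6/5| = |62|/(5(5n + 7)) = 62/(5(5n + 7)).
Since 5n + 7 ≥ 5n for n ≥ 1, this is ≤ 62/(5·5n) = (62/25)/n.
So |(-6n + 4)/(5n + 7) + 6/5| < ϵ whenever n > (62/25)/ϵ.
Take N = (62/25)/ϵ. If n > N then |(-6n + 4)/(5n + 7) + 6/5| ≤ (62/25)/n < ϵ.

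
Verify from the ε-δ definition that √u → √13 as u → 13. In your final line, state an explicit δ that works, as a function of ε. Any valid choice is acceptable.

δ = min(13, √13·ε)

Let ε > 0 be given. We want δ > 0 such that 0 < |u − 13| < δ implies |√u − √13| < ε.
Multiplying by the conjugate, |√u − √13| = |u − 13|/(√u + √13).
Restrict δ ≤ 13 so that |u − 13| < 13 forces u > 0, and then √u + √13 > √13.
Hence |√u − √13| < |u − 13|/√13, which is < ε once |u − 13| < √13·ε.
Take δ = min(13, √13·ε). If 0 < |u − 13| < δ then u > 0 and |√u − √13| < |u − 13|/√13 < ε.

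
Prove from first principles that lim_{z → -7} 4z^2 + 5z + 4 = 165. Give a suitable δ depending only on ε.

δ = min(1, ε/55)

Suppose ε > 0. We want δ > 0 such that 0 < |z + 7| < δ implies |(4z^2 + 5z + 4) − 165| < ε.
(4z^2 + 5z + 4) − 165 = 4z^2 + 5z - 161 = (z + 7)(4z - 23).
So |(4z^2 + 5z + 4) − 165| = |z + 7|·|4z - 23|.
Assume first that |z + 7| < 1, so |z| < 8. Then |4z - 23| ≤ 4·8 + 23 = 55.
Hence |(4z^2 + 5z + 4) − 165| ≤ 55|z + 7| < ε provided |z + 7| < ε/55.
Choosing δ = min(1, ε/55) ensures both conditions, hence |(4z^2 + 5z + 4) − 165| < ε.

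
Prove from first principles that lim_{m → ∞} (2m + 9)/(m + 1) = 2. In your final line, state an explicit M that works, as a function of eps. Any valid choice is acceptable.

M = 7/eps

Suppose eps > 0. For m ≥ 1, |(2m + 9)/(m + 1) − 2| = |7|/((m + 1)) = 7/((m + 1)).
Since m + 1 ≥ m for m ≥ 1, this is ≤ 7/(m) = 7/m.
So |(2m + 9)/(m + 1) − 2| < eps whenever m > 7/eps.
Take M = 7/eps. If m > M then |(2m + 9)/(m + 1) − 2| ≤ 7/m < eps.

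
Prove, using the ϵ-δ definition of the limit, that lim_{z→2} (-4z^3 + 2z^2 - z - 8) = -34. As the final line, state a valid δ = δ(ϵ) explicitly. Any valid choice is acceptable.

Let ϵ > 0. We want δ > 0 such that 0 < |z − 2| < δ implies |(-4z^3 + 2z^2 - z - 8) + 34| < ϵ.
(-4z^3 + 2z^2 - z - 8) + 34 = -4z^3 + 2z^2 - z + 26 = (z − 2)(-4z^2 - 6z - 13).
So |(-4z^3 + 2z^2 - z - 8) + 34| = |z − 2|·|-4z^2 - 6z - 13|.
Assume first that |z − 2| < 1, so |z| < 3. Then |-4z^2 - 6z - 13| ≤ 4·3^2 + 6·3 + 13 = 67.
Hence |(-4z^3 + 2z^2 - z - 8) + 34| ≤ 67|z − 2| < ϵ provided |z − 2| < ϵ/67.
Take δ = min(1, ϵ/67). Then 0 < |z − 2| < δ gives both |z − 2| < 1 and |z − 2| < ϵ/67, so |(-4z^3 + 2z^2 - z - 8) + 34| < ϵ.

δ = min(1, ϵ/67)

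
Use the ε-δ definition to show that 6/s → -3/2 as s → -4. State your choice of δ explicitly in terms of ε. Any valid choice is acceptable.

Let ε > 0 be given. We seek δ > 0 such that 0 < |s + 4| < δ implies |6/s + 3/2| < ε.
|6/s + 3/2| = 6·|-4 − s|/(4·|s|) = 6|s + 4|/(4|s|).
Require δ ≤ 2 so that |s| > 4 − 2 = 2, hence 4|s| > 8.
Then |6/s + 3/2| < 6|s + 4|/8, which is < ε when |s + 4| < (4/3)ε.
Take δ = min(2, (4/3)ε). Then 0 < |s + 4| < δ gives both |s + 4| < 2 and |s + 4| < (4/3)ε, so |6/s + 3/2| < ε.

δ = min(2, (4/3)ε)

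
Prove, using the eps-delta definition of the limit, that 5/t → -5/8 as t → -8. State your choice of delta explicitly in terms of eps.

Suppose eps > 0. We seek delta > 0 such that 0 < |t + 8| < delta implies |5/t + 5/8| < eps.
|5/t + 5/8| = 5·|-8 − t|/(8·|t|) = 5|t + 8|/(8|t|).
Restrict delta ≤ 4. Then |t + 8| < 4 gives |t| > 4, so 8|t| > 32.
Then |5/t + 5/8| < 5|t + 8|/32, which is < eps when |t + 8| < (32/5)eps.
Take delta = min(4, (32/5)eps). Then 0 < |t + 8| < delta gives both |t + 8| < 4 and |t + 8| < (32/5)eps, so |5/t + 5/8| < eps.

delta = min(4, (32/5)eps)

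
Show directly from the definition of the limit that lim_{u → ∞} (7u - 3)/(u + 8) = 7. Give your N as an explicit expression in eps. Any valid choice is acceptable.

N = 59/eps

Fix eps > 0. We seek N > 0 such that u > N implies |(7u - 3)/(u + 8) − 7| < eps.
(7u - 3)/(u + 8) − 7 = ((7u - 3) − 7(u + 8)) / ((u + 8)) = -59/((u + 8)).
For u > 0 we have u + 8 > u, so |(7u - 3)/(u + 8) − 7| = 59/((u + 8)) < 59/(u) = 59/u.
Thus |(7u - 3)/(u + 8) − 7| < eps whenever u > 59/eps.
Take N = 59/eps. If u > N then |(7u - 3)/(u + 8) − 7| < 59/u < eps.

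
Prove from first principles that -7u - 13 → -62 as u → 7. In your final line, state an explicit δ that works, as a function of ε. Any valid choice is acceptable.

Suppose ε > 0. We need δ > 0 so that 0 < |u − 7| < δ implies |(-7u - 13) + 62| < ε.
Since (-7u - 13) + 62 = -7(u − 7), we have |(-7u - 13) + 62| = 7|u − 7|.
Thus it suffices that |u − 7| < ε/7.
Choosing δ = ε/7 gives |(-7u - 13) + 62| = 7|u − 7| < ε whenever |u − 7| < δ.

δ = ε/7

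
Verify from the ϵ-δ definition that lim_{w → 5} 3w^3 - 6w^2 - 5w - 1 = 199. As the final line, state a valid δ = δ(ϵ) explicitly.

Fix ϵ > 0. We want δ > 0 such that 0 < |w − 5| < δ implies |(3w^3 - 6w^2 - 5w - 1) − 199| < ϵ.
(3w^3 - 6w^2 - 5w - 1) − 199 = 3w^3 - 6w^2 - 5w - 200 = (w − 5)(3w^2 + 9w + 40).
So |(3w^3 - 6w^2 - 5w - 1) − 199| = |w − 5|·|3w^2 + 9w + 40|.
Require δ ≤ 1. Then |w − 5| < 1 gives |w| < 6, and by the triangle inequality |3w^2 + 9w + 40| ≤ 3·6^2 + 9·6 + 40 = 202.
Hence |(3w^3 - 6w^2 - 5w - 1) − 199| ≤ 202|w − 5| < ϵ provided |w − 5| < ϵ/202.
Choosing δ = min(1, ϵ/202) ensures both conditions, hence |(3w^3 - 6w^2 - 5w - 1) − 199| < ϵ.

δ = min(1, ϵ/202)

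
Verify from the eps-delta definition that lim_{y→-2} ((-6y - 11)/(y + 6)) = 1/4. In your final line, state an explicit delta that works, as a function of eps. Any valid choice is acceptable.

Let eps > 0. We want delta > 0 with 0 < |y + 2| < delta ⇒ |(-6y - 11)/(y + 6) − (1/4)| < eps.
Combining over a common denominator, (-6y - 11)/(y + 6) − (1/4) = [(-6y - 11)·4 − 1·(y + 6)] / [4·(y + 6)] = -25(y + 2) / (4(y + 6)).
So |(-6y - 11)/(y + 6) − (1/4)| = 25|y + 2| / (4·|y + 6|).
Require delta ≤ 2, so |y + 6| ≥ |4| − |y + 2| > 4 − 2 = 2.
Hence |(-6y - 11)/(y + 6) − (1/4)| < 25|y + 2|/(4·2) = (25/8)|y + 2|, which is < eps once |y + 2| < (8/25)eps.
Take delta = min(2, (8/25)eps). Then 0 < |y + 2| < delta forces both bounds, so |(-6y - 11)/(y + 6) − (1/4)| < eps.

delta = min(2, (8/25)eps)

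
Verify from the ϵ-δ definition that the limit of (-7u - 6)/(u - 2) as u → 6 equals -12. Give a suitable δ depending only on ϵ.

δ = min(2, (2/5)ϵ)

Let ϵ > 0 be given. We want δ > 0 with 0 < |u − 6| < δ ⇒ |(-7u - 6)/(u - 2) + 12| < ϵ.
Combining over a common denominator, (-7u - 6)/(u - 2) + 12 = [(-7u - 6)·4 − (-48)·(u - 2)] / [4·(u - 2)] = 20(u − 6) / (4(u - 2)).
So |(-7u - 6)/(u - 2) + 12| = 20|u − 6| / (4·|u − 2|).
Require δ ≤ 2, so |u − 2| ≥ |4| − |u − 6| > 4 − 2 = 2.
Hence |(-7u - 6)/(u - 2) + 12| < 20|u − 6|/(4·2) = (5/2)|u − 6|, which is < ϵ once |u − 6| < (2/5)ϵ.
Take δ = min(2, (2/5)ϵ). Then 0 < |u − 6| < δ forces both bounds, so |(-7u - 6)/(u - 2) + 12| < ϵ.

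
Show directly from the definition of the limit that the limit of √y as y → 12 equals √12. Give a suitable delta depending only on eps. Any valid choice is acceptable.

delta = min(12, √12·eps)

Let eps > 0. We want delta > 0 such that 0 < |y − 12| < delta implies |√y − √12| < eps.
Rationalise: √y − √12 = (y − 12)/(√y + √12), so |√y − √12| = |y − 12|/(√y + √12).
Restrict delta ≤ 12 so that |y − 12| < 12 forces y > 0, and then √y + √12 > √12.
Hence |√y − √12| < |y − 12|/√12, which is < eps once |y − 12| < √12·eps.
Take delta = min(12, √12·eps). If 0 < |y − 12| < delta then y > 0 and |√y − √12| < |y − 12|/√12 < eps.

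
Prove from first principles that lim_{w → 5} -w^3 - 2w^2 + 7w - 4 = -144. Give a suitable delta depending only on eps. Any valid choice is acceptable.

Let eps > 0. We want delta > 0 such that 0 < |w − 5| < delta implies |(-w^3 - 2w^2 + 7w - 4) + 144| < eps.
(-w^3 - 2w^2 + 7w - 4) + 144 = -w^3 - 2w^2 + 7w + 140 = (w − 5)(-w^2 - 7w - 28).
So |(-w^3 - 2w^2 + 7w - 4) + 144| = |w − 5|·|-w^2 - 7w - 28|.
Require delta ≤ 1. Then |w − 5| < 1 gives |w| < 6, and by the triangle inequality |-w^2 - 7w - 28| ≤ 6^2 + 7·6 + 28 = 106.
Hence |(-w^3 - 2w^2 + 7w - 4) + 144| ≤ 106|w − 5| < eps provided |w − 5| < eps/106.
Choosing delta = min(1, eps/106) ensures both conditions, hence |(-w^3 - 2w^2 + 7w - 4) + 144| < eps.

delta = min(1, eps/106)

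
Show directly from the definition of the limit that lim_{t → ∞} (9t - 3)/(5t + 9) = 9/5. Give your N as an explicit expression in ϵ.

Suppose ϵ > 0. We seek N > 0 such that t > N implies |(9t - 3)/(5t + 9) − (9/5)| < ϵ.
(9t - 3)/(5t + 9) − (9/5) = (5(9t - 3) − 9(5t + 9)) / (5(5t + 9)) = -96/(5(5t + 9)).
For t > 0 we have 5t + 9 > 5t, so |(9t - 3)/(5t + 9) − (9/5)| = 96/(5(5t + 9)) < 96/(5·5t) = (96/25)/t.
Thus |(9t - 3)/(5t + 9) − (9/5)| < ϵ whenever t > (96/25)/ϵ.
Take N = (96/25)/ϵ. If t > N then |(9t - 3)/(5t + 9) − (9/5)| < (96/25)/t < ϵ.

N = (96/25)/ϵ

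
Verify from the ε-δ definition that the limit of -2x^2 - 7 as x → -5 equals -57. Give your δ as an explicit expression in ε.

δ = min(1, ε/22)

Let ε > 0 be given. We want δ > 0 such that 0 < |x + 5| < δ implies |(-2x^2 - 7) + 57| < ε.
(-2x^2 - 7) + 57 = -2x^2 + 50 = (x + 5)(-2x + 10).
So |(-2x^2 - 7) + 57| = |x + 5|·|-2x + 10|.
Require δ ≤ 1. Then |x + 5| < 1 gives |x| < 6, and by the triangle inequality |-2x + 10| ≤ 2·6 + 10 = 22.
Hence |(-2x^2 - 7) + 57| ≤ 22|x + 5| < ε provided |x + 5| < ε/22.
Choosing δ = min(1, ε/22) ensures both conditions, hence |(-2x^2 - 7) + 57| < ε.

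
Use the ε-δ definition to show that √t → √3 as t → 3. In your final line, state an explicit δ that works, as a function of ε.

Suppose ε > 0. We want δ > 0 such that 0 < |t − 3| < δ implies |√t − √3| < ε.
Rationalise: √t − √3 = (t − 3)/(√t + √3), so |√t − √3| = |t − 3|/(√t + √3).
Restrict δ ≤ 3 so that |t − 3| < 3 forces t > 0, and then √t + √3 > √3.
Hence |√t − √3| < |t − 3|/√3, which is < ε once |t − 3| < √3·ε.
Take δ = min(3, √3·ε). If 0 < |t − 3| < δ then t > 0 and |√t − √3| < |t − 3|/√3 < ε.

δ = min(3, √3·ε)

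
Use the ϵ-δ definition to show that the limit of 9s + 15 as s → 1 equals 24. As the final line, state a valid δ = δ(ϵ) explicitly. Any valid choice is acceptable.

δ = ϵ/9

Fix ϵ > 0. We need δ > 0 so that 0 < |s − 1| < δ implies |(9s + 15) − 24| < ϵ.
Since (9s + 15) − 24 = 9(s − 1), we have |(9s + 15) − 24| = 9|s − 1|.
Thus it suffices that |s − 1| < ϵ/9.
Take δ = ϵ/9. If 0 < |s − 1| < δ then |(9s + 15) − 24| = 9|s − 1| < 9·(ϵ/9) = ϵ.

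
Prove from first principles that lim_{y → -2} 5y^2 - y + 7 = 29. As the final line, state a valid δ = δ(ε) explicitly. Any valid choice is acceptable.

δ = min(1, ε/26)

Let ε > 0. We want δ > 0 such that 0 < |y + 2| < δ implies |(5y^2 - y + 7) − 29| < ε.
(5y^2 - y + 7) − 29 = 5y^2 - y - 22 = (y + 2)(5y - 11).
So |(5y^2 - y + 7) − 29| = |y + 2|·|5y - 11|.
Require δ ≤ 1. Then |y + 2| < 1 gives |y| < 3, and by the triangle inequality |5y - 11| ≤ 5·3 + 11 = 26.
Hence |(5y^2 - y + 7) − 29| ≤ 26|y + 2| < ε provided |y + 2| < ε/26.
Take δ = min(1, ε/26). Then 0 < |y + 2| < δ gives both |y + 2| < 1 and |y + 2| < ε/26, so |(5y^2 - y + 7) − 29| < ε.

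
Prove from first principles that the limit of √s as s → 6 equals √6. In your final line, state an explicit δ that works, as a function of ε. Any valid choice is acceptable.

δ = min(6, √6·ε)

Let ε > 0. We want δ > 0 such that 0 < |s − 6| < δ implies |√s − √6| < ε.
Rationalise: √s − √6 = (s − 6)/(√s + √6), so |√s − √6| = |s − 6|/(√s + √6).
Restrict δ ≤ 6 so that |s − 6| < 6 forces s > 0, and then √s + √6 > √6.
Hence |√s − √6| < |s − 6|/√6, which is < ε once |s − 6| < √6·ε.
Take δ = min(6, √6·ε). If 0 < |s − 6| < δ then s > 0 and |√s − √6| < |s − 6|/√6 < ε.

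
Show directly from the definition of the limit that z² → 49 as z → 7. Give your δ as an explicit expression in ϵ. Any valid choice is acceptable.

Fix ϵ > 0. We seek δ > 0 with 0 < |z − 7| < δ ⇒ |z² − 49| < ϵ.
Factor: z² − 49 = (z − 7)(z + 7), so |z² − 49| = |z − 7|·|z + 7|.
Restrict δ ≤ 1. Then |z − 7| < 1 gives |z| < 8, so by the triangle inequality |z + 7| ≤ 8 + 7 = 15.
Hence |z² − 49| ≤ 15|z − 7|, which is < ϵ once |z − 7| < ϵ/15.
Take δ = min(1, ϵ/15). If 0 < |z − 7| < δ then both bounds hold and |z² − 49| ≤ 15|z − 7| < 15·(ϵ/15) = ϵ.

δ = min(1, ϵ/15)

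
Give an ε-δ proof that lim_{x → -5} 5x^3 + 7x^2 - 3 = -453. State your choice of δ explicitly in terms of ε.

Suppose ε > 0. We want δ > 0 such that 0 < |x + 5| < δ implies |(5x^3 + 7x^2 - 3) + 453| < ε.
(5x^3 + 7x^2 - 3) + 453 = 5x^3 + 7x^2 + 450 = (x + 5)(5x^2 - 18x + 90).
So |(5x^3 + 7x^2 - 3) + 453| = |x + 5|·|5x^2 - 18x + 90|.
Require δ ≤ 1. Then |x + 5| < 1 gives |x| < 6, and by the triangle inequality |5x^2 - 18x + 90| ≤ 5·6^2 + 18·6 + 90 = 378.
Hence |(5x^3 + 7x^2 - 3) + 453| ≤ 378|x + 5| < ε provided |x + 5| < ε/378.
Take δ = min(1, ε/378). Then 0 < |x + 5| < δ gives both |x + 5| < 1 and |x + 5| < ε/378, so |(5x^3 + 7x^2 - 3) + 453| < ε.

δ = min(1, ε/378)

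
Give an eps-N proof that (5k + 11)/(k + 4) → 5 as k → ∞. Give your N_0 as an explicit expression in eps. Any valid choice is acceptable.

N_0 = 9/eps

Fix eps > 0. For k ≥ 1, |(5k + 11)/(k + 4) − 5| = |-9|/((k + 4)) = 9/((k + 4)).
Since k + 4 ≥ k for k ≥ 1, this is ≤ 9/(k) = 9/k.
So |(5k + 11)/(k + 4) − 5| < eps whenever k > 9/eps.
Take N_0 = 9/eps. If k > N_0 then |(5k + 11)/(k + 4) − 5| ≤ 9/k < eps.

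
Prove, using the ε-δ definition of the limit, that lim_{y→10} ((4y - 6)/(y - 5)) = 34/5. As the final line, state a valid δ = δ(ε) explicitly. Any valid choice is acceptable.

Let ε > 0. We want δ > 0 with 0 < |y − 10| < δ ⇒ |(4y - 6)/(y - 5) − (34/5)| < ε.
Combining over a common denominator, (4y - 6)/(y - 5) − (34/5) = [(4y - 6)·5 − 34·(y - 5)] / [5·(y - 5)] = -14(y − 10) / (5(y - 5)).
So |(4y - 6)/(y - 5) − (34/5)| = 14|y − 10| / (5·|y − 5|).
Restrict δ ≤ 5/2. Then |y − 10| < 5/2 gives |y − 5| = |(y − 10) + 5| ≥ 5 − 5/2 = 5/2.
Hence |(4y - 6)/(y - 5) − (34/5)| < 14|y − 10|/(5·(5/2)) = (28/25)|y − 10|, which is < ε once |y − 10| < (25/28)ε.
Take δ = min(5/2, (25/28)ε). Then 0 < |y − 10| < δ forces both bounds, so |(4y - 6)/(y - 5) − (34/5)| < ε.

δ = min(5/2, (25/28)ε)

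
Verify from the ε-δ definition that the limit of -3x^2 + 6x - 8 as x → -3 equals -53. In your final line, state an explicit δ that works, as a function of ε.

δ = min(2, ε/30)

Let ε > 0. We want δ > 0 such that 0 < |x + 3| < δ implies |(-3x^2 + 6x - 8) + 53| < ε.
(-3x^2 + 6x - 8) + 53 = -3x^2 + 6x + 45 = (x + 3)(-3x + 15).
So |(-3x^2 + 6x - 8) + 53| = |x + 3|·|-3x + 15|.
Assume first that |x + 3| < 2, so |x| < 5. Then |-3x + 15| ≤ 3·5 + 15 = 30.
Hence |(-3x^2 + 6x - 8) + 53| ≤ 30|x + 3| < ε provided |x + 3| < ε/30.
Take δ = min(2, ε/30). Then 0 < |x + 3| < δ gives both |x + 3| < 2 and |x + 3| < ε/30, so |(-3x^2 + 6x - 8) + 53| < ε.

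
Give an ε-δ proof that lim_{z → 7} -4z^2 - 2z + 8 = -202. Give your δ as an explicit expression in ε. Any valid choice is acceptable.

Fix ε > 0. We want δ > 0 such that 0 < |z − 7| < δ implies |(-4z^2 - 2z + 8) + 202| < ε.
(-4z^2 - 2z + 8) + 202 = -4z^2 - 2z + 210 = (z − 7)(-4z - 30).
So |(-4z^2 - 2z + 8) + 202| = |z − 7|·|-4z - 30|.
Assume first that |z − 7| < 1, so |z| < 8. Then |-4z - 30| ≤ 4·8 + 30 = 62.
Hence |(-4z^2 - 2z + 8) + 202| ≤ 62|z − 7| < ε provided |z − 7| < ε/62.
Take δ = min(1, ε/62). Then 0 < |z − 7| < δ gives both |z − 7| < 1 and |z − 7| < ε/62, so |(-4z^2 - 2z + 8) + 202| < ε.

δ = min(1, ε/62)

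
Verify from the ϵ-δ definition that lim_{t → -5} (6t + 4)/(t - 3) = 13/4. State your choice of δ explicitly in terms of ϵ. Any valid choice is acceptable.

δ = min(4, (16/11)ϵ)

Let ϵ > 0. We want δ > 0 with 0 < |t + 5| < δ ⇒ |(6t + 4)/(t - 3) − (13/4)| < ϵ.
Combining over a common denominator, (6t + 4)/(t - 3) − (13/4) = [(6t + 4)·(-8) − (-26)·(t - 3)] / [(-8)·(t - 3)] = -22(t + 5) / ((-8)(t - 3)).
So |(6t + 4)/(t - 3) − (13/4)| = 22|t + 5| / (8·|t − 3|).
Restrict δ ≤ 4. Then |t + 5| < 4 gives |t − 3| = |(t + 5) + (-8)| ≥ 8 − 4 = 4.
Hence |(6t + 4)/(t - 3) − (13/4)| < 22|t + 5|/(8·4) = (11/16)|t + 5|, which is < ϵ once |t + 5| < (16/11)ϵ.
Take δ = min(4, (16/11)ϵ). Then 0 < |t + 5| < δ forces both bounds, so |(6t + 4)/(t - 3) − (13/4)| < ϵ.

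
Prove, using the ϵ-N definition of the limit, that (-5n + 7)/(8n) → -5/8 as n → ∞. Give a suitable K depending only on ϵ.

K = (7/8)/ϵ

Let ϵ > 0. For n ≥ 1, |(-5n + 7)/(8n) + 5/8| = |56|/(8(8n)) = 56/(8(8n)).
Since 8n ≥ 8n for n ≥ 1, this is ≤ 56/(8·8n) = (7/8)/n.
So |(-5n + 7)/(8n) + 5/8| < ϵ whenever n > (7/8)/ϵ.
Take K = (7/8)/ϵ. If n > K then |(-5n + 7)/(8n) + 5/8| ≤ (7/8)/n < ϵ.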